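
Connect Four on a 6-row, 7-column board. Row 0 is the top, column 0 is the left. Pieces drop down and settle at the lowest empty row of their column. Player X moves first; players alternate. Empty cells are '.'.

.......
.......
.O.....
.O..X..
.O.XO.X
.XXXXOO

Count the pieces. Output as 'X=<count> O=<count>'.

X=7 O=6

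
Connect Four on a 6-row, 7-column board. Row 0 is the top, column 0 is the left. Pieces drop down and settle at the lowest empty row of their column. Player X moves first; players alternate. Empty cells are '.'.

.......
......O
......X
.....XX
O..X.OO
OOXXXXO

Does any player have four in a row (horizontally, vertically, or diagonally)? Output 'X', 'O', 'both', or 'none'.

X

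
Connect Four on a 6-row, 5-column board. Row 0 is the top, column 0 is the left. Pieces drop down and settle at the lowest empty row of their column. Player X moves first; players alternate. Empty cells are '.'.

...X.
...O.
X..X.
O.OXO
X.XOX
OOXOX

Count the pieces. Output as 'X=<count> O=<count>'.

X=9 O=8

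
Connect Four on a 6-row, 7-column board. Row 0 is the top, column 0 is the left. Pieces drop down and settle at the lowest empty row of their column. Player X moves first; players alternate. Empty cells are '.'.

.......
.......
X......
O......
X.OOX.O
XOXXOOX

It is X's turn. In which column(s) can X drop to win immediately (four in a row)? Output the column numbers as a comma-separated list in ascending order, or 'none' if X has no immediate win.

Answer: none

Derivation:
col 0: drop X → no win
col 1: drop X → no win
col 2: drop X → no win
col 3: drop X → no win
col 4: drop X → no win
col 5: drop X → no win
col 6: drop X → no win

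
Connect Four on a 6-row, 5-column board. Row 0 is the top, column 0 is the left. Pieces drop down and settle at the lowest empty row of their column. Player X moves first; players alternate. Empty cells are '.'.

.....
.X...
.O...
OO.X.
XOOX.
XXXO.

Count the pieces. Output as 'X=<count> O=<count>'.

X=7 O=6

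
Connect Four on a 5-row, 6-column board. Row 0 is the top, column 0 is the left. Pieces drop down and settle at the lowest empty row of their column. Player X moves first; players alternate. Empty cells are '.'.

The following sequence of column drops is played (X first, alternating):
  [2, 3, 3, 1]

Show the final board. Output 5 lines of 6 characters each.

Answer: ......
......
......
...X..
.OXO..

Derivation:
Move 1: X drops in col 2, lands at row 4
Move 2: O drops in col 3, lands at row 4
Move 3: X drops in col 3, lands at row 3
Move 4: O drops in col 1, lands at row 4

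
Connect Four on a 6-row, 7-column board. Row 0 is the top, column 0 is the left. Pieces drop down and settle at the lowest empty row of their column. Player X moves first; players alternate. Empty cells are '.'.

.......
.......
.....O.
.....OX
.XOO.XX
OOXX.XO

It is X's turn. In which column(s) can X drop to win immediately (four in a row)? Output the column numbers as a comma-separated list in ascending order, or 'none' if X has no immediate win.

col 0: drop X → no win
col 1: drop X → no win
col 2: drop X → no win
col 3: drop X → no win
col 4: drop X → WIN!
col 5: drop X → no win
col 6: drop X → no win

Answer: 4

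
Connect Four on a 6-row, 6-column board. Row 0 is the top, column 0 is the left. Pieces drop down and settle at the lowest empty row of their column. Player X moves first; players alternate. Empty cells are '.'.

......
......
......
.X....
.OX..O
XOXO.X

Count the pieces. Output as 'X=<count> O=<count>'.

X=5 O=4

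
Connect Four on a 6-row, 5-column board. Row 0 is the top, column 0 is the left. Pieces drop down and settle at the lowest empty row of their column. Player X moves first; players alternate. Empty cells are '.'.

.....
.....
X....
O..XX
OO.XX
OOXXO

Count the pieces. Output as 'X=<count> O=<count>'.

X=7 O=6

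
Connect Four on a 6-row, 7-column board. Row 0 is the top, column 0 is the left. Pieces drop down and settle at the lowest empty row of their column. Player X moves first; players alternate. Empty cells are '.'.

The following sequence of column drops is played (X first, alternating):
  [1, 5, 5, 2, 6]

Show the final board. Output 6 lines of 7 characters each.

Answer: .......
.......
.......
.......
.....X.
.XO..OX

Derivation:
Move 1: X drops in col 1, lands at row 5
Move 2: O drops in col 5, lands at row 5
Move 3: X drops in col 5, lands at row 4
Move 4: O drops in col 2, lands at row 5
Move 5: X drops in col 6, lands at row 5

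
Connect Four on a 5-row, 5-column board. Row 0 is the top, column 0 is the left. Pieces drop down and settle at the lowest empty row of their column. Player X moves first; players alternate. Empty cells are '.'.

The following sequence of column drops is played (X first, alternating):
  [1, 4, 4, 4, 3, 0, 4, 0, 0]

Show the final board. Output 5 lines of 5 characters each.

Move 1: X drops in col 1, lands at row 4
Move 2: O drops in col 4, lands at row 4
Move 3: X drops in col 4, lands at row 3
Move 4: O drops in col 4, lands at row 2
Move 5: X drops in col 3, lands at row 4
Move 6: O drops in col 0, lands at row 4
Move 7: X drops in col 4, lands at row 1
Move 8: O drops in col 0, lands at row 3
Move 9: X drops in col 0, lands at row 2

Answer: .....
....X
X...O
O...X
OX.XO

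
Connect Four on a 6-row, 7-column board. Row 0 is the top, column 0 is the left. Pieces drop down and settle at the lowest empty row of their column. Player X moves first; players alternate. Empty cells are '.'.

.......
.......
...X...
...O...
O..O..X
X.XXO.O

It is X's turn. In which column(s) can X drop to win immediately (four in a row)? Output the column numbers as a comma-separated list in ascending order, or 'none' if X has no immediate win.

Answer: 1

Derivation:
col 0: drop X → no win
col 1: drop X → WIN!
col 2: drop X → no win
col 3: drop X → no win
col 4: drop X → no win
col 5: drop X → no win
col 6: drop X → no win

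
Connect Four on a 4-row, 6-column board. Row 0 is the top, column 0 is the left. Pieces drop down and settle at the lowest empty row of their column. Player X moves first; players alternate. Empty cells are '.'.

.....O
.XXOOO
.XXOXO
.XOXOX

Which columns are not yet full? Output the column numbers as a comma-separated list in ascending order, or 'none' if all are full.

Answer: 0,1,2,3,4

Derivation:
col 0: top cell = '.' → open
col 1: top cell = '.' → open
col 2: top cell = '.' → open
col 3: top cell = '.' → open
col 4: top cell = '.' → open
col 5: top cell = 'O' → FULL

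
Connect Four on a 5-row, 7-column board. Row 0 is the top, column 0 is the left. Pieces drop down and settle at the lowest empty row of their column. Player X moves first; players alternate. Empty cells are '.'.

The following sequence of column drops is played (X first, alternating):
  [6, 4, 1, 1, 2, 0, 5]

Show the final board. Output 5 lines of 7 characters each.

Move 1: X drops in col 6, lands at row 4
Move 2: O drops in col 4, lands at row 4
Move 3: X drops in col 1, lands at row 4
Move 4: O drops in col 1, lands at row 3
Move 5: X drops in col 2, lands at row 4
Move 6: O drops in col 0, lands at row 4
Move 7: X drops in col 5, lands at row 4

Answer: .......
.......
.......
.O.....
OXX.OXX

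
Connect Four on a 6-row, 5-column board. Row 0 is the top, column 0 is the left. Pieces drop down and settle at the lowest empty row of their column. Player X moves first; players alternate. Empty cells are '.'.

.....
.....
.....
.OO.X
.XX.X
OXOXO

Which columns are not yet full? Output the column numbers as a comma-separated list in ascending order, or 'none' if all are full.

col 0: top cell = '.' → open
col 1: top cell = '.' → open
col 2: top cell = '.' → open
col 3: top cell = '.' → open
col 4: top cell = '.' → open

Answer: 0,1,2,3,4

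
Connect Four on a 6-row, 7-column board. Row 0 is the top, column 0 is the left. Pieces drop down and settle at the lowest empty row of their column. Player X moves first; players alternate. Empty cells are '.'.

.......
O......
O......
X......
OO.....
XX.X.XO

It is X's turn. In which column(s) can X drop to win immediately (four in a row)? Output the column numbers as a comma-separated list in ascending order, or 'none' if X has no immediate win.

Answer: 2

Derivation:
col 0: drop X → no win
col 1: drop X → no win
col 2: drop X → WIN!
col 3: drop X → no win
col 4: drop X → no win
col 5: drop X → no win
col 6: drop X → no win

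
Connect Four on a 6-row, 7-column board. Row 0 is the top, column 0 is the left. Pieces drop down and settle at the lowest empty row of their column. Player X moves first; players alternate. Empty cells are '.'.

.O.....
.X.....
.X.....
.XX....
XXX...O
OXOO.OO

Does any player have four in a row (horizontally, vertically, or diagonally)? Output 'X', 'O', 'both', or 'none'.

X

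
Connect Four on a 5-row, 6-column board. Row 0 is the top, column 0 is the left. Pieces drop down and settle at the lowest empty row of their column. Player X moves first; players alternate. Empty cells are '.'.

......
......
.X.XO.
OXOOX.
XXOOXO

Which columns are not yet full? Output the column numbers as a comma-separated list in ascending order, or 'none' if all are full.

Answer: 0,1,2,3,4,5

Derivation:
col 0: top cell = '.' → open
col 1: top cell = '.' → open
col 2: top cell = '.' → open
col 3: top cell = '.' → open
col 4: top cell = '.' → open
col 5: top cell = '.' → open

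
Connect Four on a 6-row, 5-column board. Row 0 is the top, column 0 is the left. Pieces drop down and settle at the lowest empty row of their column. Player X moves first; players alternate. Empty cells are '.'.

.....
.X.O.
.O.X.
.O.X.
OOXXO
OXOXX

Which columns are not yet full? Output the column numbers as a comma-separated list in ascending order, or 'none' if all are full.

col 0: top cell = '.' → open
col 1: top cell = '.' → open
col 2: top cell = '.' → open
col 3: top cell = '.' → open
col 4: top cell = '.' → open

Answer: 0,1,2,3,4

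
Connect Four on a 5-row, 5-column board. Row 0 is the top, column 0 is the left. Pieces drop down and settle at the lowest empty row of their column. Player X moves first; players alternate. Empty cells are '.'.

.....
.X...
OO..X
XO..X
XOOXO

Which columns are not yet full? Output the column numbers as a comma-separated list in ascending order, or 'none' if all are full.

Answer: 0,1,2,3,4

Derivation:
col 0: top cell = '.' → open
col 1: top cell = '.' → open
col 2: top cell = '.' → open
col 3: top cell = '.' → open
col 4: top cell = '.' → open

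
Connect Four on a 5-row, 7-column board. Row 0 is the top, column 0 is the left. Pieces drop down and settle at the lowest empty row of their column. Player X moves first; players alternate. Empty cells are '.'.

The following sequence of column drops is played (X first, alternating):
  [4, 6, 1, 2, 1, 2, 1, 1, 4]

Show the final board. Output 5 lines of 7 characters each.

Move 1: X drops in col 4, lands at row 4
Move 2: O drops in col 6, lands at row 4
Move 3: X drops in col 1, lands at row 4
Move 4: O drops in col 2, lands at row 4
Move 5: X drops in col 1, lands at row 3
Move 6: O drops in col 2, lands at row 3
Move 7: X drops in col 1, lands at row 2
Move 8: O drops in col 1, lands at row 1
Move 9: X drops in col 4, lands at row 3

Answer: .......
.O.....
.X.....
.XO.X..
.XO.X.O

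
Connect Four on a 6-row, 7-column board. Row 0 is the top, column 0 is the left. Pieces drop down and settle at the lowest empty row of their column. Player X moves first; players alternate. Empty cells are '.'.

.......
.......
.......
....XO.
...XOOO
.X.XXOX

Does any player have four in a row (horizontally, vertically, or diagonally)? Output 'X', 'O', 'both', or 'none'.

none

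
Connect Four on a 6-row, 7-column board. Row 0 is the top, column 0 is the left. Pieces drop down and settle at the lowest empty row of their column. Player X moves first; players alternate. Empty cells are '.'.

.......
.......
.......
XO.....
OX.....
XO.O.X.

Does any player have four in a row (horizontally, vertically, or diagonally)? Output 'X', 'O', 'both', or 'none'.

none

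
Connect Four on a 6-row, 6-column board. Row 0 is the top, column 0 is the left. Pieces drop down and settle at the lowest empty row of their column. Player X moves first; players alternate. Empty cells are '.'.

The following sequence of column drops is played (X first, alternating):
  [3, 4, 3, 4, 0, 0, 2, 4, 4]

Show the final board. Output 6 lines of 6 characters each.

Answer: ......
......
....X.
....O.
O..XO.
X.XXO.

Derivation:
Move 1: X drops in col 3, lands at row 5
Move 2: O drops in col 4, lands at row 5
Move 3: X drops in col 3, lands at row 4
Move 4: O drops in col 4, lands at row 4
Move 5: X drops in col 0, lands at row 5
Move 6: O drops in col 0, lands at row 4
Move 7: X drops in col 2, lands at row 5
Move 8: O drops in col 4, lands at row 3
Move 9: X drops in col 4, lands at row 2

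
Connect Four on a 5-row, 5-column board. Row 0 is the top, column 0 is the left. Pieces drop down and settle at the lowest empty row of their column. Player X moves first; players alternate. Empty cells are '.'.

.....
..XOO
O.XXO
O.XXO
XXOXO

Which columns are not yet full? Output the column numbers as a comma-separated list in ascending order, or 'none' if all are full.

Answer: 0,1,2,3,4

Derivation:
col 0: top cell = '.' → open
col 1: top cell = '.' → open
col 2: top cell = '.' → open
col 3: top cell = '.' → open
col 4: top cell = '.' → open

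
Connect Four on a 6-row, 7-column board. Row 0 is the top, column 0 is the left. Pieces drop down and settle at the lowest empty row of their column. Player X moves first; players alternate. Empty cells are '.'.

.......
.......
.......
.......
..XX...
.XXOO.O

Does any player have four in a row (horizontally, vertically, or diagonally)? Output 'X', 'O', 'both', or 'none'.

none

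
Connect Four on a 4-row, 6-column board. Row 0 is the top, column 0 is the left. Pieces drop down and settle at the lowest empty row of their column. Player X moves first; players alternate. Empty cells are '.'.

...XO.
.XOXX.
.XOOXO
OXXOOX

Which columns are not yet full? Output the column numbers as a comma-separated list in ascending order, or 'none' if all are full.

col 0: top cell = '.' → open
col 1: top cell = '.' → open
col 2: top cell = '.' → open
col 3: top cell = 'X' → FULL
col 4: top cell = 'O' → FULL
col 5: top cell = '.' → open

Answer: 0,1,2,5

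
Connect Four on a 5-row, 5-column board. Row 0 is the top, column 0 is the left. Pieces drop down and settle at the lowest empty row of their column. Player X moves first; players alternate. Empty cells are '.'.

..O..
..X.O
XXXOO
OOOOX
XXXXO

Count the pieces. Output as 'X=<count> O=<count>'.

X=9 O=9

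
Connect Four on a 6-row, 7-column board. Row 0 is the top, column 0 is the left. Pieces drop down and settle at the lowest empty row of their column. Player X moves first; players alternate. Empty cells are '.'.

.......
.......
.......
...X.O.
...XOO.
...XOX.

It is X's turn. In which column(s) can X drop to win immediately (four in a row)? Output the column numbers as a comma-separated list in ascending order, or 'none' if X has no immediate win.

Answer: 3

Derivation:
col 0: drop X → no win
col 1: drop X → no win
col 2: drop X → no win
col 3: drop X → WIN!
col 4: drop X → no win
col 5: drop X → no win
col 6: drop X → no win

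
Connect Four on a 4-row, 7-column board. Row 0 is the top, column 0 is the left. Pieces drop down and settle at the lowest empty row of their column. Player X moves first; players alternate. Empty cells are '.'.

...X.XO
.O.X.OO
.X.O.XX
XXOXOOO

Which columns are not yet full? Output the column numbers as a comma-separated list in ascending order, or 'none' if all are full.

col 0: top cell = '.' → open
col 1: top cell = '.' → open
col 2: top cell = '.' → open
col 3: top cell = 'X' → FULL
col 4: top cell = '.' → open
col 5: top cell = 'X' → FULL
col 6: top cell = 'O' → FULL

Answer: 0,1,2,4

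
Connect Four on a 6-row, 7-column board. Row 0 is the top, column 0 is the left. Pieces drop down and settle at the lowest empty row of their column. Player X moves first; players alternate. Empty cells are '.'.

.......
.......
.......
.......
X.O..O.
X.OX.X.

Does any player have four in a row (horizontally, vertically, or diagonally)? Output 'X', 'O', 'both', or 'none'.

none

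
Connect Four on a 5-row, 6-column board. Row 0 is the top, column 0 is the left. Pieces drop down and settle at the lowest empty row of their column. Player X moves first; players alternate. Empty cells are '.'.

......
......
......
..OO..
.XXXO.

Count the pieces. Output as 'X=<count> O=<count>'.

X=3 O=3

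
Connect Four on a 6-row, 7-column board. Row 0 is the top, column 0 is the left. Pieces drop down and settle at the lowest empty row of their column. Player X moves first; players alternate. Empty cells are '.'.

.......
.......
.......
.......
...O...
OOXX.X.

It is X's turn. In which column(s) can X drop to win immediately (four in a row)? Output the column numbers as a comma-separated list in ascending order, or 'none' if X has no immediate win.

col 0: drop X → no win
col 1: drop X → no win
col 2: drop X → no win
col 3: drop X → no win
col 4: drop X → WIN!
col 5: drop X → no win
col 6: drop X → no win

Answer: 4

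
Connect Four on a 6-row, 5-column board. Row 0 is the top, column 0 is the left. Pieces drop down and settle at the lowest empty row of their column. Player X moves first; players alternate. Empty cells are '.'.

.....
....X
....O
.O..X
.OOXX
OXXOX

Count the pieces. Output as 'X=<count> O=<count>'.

X=7 O=6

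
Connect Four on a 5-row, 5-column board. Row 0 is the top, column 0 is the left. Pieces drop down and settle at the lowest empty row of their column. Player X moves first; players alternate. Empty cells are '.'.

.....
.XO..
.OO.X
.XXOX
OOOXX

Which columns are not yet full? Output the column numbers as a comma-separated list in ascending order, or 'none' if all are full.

Answer: 0,1,2,3,4

Derivation:
col 0: top cell = '.' → open
col 1: top cell = '.' → open
col 2: top cell = '.' → open
col 3: top cell = '.' → open
col 4: top cell = '.' → open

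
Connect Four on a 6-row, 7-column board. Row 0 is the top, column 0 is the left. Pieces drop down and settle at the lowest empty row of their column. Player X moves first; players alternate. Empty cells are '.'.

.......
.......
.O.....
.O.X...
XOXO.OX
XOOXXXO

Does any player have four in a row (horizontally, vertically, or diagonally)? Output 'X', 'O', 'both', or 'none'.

O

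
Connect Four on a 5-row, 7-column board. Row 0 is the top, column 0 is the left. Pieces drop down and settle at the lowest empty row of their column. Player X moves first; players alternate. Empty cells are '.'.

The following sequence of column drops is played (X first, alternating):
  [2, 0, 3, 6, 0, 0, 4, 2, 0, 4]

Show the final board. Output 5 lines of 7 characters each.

Move 1: X drops in col 2, lands at row 4
Move 2: O drops in col 0, lands at row 4
Move 3: X drops in col 3, lands at row 4
Move 4: O drops in col 6, lands at row 4
Move 5: X drops in col 0, lands at row 3
Move 6: O drops in col 0, lands at row 2
Move 7: X drops in col 4, lands at row 4
Move 8: O drops in col 2, lands at row 3
Move 9: X drops in col 0, lands at row 1
Move 10: O drops in col 4, lands at row 3

Answer: .......
X......
O......
X.O.O..
O.XXX.O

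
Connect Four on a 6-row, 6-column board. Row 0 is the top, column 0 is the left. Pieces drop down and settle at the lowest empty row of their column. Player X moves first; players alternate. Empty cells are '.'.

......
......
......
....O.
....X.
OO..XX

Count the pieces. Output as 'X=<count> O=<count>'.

X=3 O=3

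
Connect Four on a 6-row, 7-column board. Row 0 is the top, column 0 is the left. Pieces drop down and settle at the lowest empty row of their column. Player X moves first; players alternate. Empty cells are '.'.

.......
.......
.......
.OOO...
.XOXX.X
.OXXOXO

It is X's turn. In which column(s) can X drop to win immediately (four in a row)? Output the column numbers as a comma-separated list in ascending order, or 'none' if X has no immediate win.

Answer: 5

Derivation:
col 0: drop X → no win
col 1: drop X → no win
col 2: drop X → no win
col 3: drop X → no win
col 4: drop X → no win
col 5: drop X → WIN!
col 6: drop X → no win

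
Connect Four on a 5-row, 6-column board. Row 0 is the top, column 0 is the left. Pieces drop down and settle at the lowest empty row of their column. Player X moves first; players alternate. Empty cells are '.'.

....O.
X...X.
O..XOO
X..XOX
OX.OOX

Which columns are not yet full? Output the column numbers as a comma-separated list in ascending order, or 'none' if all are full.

Answer: 0,1,2,3,5

Derivation:
col 0: top cell = '.' → open
col 1: top cell = '.' → open
col 2: top cell = '.' → open
col 3: top cell = '.' → open
col 4: top cell = 'O' → FULL
col 5: top cell = '.' → open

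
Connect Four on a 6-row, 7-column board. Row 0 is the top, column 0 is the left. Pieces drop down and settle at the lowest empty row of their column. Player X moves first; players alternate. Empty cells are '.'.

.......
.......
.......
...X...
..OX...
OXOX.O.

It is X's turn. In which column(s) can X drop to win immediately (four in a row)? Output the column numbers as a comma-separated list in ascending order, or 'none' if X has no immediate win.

Answer: 3

Derivation:
col 0: drop X → no win
col 1: drop X → no win
col 2: drop X → no win
col 3: drop X → WIN!
col 4: drop X → no win
col 5: drop X → no win
col 6: drop X → no win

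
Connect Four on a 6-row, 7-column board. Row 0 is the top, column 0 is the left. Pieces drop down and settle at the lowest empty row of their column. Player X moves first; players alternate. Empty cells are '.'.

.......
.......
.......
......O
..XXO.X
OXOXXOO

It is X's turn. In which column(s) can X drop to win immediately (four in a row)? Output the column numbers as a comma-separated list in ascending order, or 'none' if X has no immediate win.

Answer: none

Derivation:
col 0: drop X → no win
col 1: drop X → no win
col 2: drop X → no win
col 3: drop X → no win
col 4: drop X → no win
col 5: drop X → no win
col 6: drop X → no win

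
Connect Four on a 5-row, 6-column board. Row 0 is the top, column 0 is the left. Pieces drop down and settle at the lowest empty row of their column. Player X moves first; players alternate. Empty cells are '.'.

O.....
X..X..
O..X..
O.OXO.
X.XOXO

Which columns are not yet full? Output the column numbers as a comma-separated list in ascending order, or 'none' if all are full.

Answer: 1,2,3,4,5

Derivation:
col 0: top cell = 'O' → FULL
col 1: top cell = '.' → open
col 2: top cell = '.' → open
col 3: top cell = '.' → open
col 4: top cell = '.' → open
col 5: top cell = '.' → open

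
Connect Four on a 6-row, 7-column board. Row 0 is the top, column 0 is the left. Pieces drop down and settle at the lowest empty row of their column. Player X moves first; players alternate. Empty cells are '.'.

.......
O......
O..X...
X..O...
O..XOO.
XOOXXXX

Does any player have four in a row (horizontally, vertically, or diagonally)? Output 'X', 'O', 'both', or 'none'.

X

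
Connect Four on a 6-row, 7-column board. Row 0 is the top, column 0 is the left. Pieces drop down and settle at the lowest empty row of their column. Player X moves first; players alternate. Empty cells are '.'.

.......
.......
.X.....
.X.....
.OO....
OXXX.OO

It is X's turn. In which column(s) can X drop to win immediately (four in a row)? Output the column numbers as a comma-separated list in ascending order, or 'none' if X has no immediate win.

col 0: drop X → no win
col 1: drop X → no win
col 2: drop X → no win
col 3: drop X → no win
col 4: drop X → WIN!
col 5: drop X → no win
col 6: drop X → no win

Answer: 4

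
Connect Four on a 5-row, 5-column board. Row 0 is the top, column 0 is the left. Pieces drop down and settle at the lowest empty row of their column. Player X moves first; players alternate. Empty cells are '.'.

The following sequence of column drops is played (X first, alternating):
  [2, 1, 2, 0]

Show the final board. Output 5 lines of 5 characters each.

Move 1: X drops in col 2, lands at row 4
Move 2: O drops in col 1, lands at row 4
Move 3: X drops in col 2, lands at row 3
Move 4: O drops in col 0, lands at row 4

Answer: .....
.....
.....
..X..
OOX..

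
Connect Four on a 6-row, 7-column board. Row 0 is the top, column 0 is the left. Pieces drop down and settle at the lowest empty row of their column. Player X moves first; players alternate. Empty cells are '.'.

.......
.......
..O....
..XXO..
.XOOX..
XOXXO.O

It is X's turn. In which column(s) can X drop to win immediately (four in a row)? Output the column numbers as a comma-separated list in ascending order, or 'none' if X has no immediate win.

Answer: 3

Derivation:
col 0: drop X → no win
col 1: drop X → no win
col 2: drop X → no win
col 3: drop X → WIN!
col 4: drop X → no win
col 5: drop X → no win
col 6: drop X → no win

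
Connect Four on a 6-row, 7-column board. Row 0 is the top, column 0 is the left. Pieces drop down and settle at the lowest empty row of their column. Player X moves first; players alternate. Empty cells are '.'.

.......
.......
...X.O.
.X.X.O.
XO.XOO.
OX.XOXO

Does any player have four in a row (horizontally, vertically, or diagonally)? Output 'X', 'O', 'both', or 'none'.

X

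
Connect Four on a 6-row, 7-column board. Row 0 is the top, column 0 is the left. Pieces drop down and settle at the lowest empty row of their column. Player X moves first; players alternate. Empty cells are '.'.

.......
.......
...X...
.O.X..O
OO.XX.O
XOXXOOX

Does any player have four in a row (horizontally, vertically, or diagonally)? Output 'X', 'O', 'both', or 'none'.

X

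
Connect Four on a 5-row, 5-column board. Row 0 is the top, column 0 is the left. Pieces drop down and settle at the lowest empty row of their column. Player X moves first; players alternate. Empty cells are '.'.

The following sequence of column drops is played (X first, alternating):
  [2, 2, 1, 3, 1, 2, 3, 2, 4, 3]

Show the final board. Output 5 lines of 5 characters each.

Answer: .....
..O..
..OO.
.XOX.
.XXOX

Derivation:
Move 1: X drops in col 2, lands at row 4
Move 2: O drops in col 2, lands at row 3
Move 3: X drops in col 1, lands at row 4
Move 4: O drops in col 3, lands at row 4
Move 5: X drops in col 1, lands at row 3
Move 6: O drops in col 2, lands at row 2
Move 7: X drops in col 3, lands at row 3
Move 8: O drops in col 2, lands at row 1
Move 9: X drops in col 4, lands at row 4
Move 10: O drops in col 3, lands at row 2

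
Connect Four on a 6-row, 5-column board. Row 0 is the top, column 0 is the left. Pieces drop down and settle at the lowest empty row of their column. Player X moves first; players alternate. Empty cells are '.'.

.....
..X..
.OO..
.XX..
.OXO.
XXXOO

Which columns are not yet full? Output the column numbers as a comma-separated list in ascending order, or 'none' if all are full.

col 0: top cell = '.' → open
col 1: top cell = '.' → open
col 2: top cell = '.' → open
col 3: top cell = '.' → open
col 4: top cell = '.' → open

Answer: 0,1,2,3,4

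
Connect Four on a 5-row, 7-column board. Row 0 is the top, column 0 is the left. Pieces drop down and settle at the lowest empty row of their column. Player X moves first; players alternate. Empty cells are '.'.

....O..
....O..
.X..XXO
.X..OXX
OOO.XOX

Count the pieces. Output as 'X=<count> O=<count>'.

X=8 O=8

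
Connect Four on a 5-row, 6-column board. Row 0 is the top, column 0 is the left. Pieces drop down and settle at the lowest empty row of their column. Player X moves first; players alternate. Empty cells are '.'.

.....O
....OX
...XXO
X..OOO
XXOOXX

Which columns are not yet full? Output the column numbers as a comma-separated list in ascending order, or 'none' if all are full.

col 0: top cell = '.' → open
col 1: top cell = '.' → open
col 2: top cell = '.' → open
col 3: top cell = '.' → open
col 4: top cell = '.' → open
col 5: top cell = 'O' → FULL

Answer: 0,1,2,3,4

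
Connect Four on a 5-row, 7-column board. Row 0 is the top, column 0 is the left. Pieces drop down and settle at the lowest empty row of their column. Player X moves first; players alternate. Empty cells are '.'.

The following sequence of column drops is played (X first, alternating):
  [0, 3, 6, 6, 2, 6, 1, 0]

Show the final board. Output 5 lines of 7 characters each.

Answer: .......
.......
......O
O.....O
XXXO..X

Derivation:
Move 1: X drops in col 0, lands at row 4
Move 2: O drops in col 3, lands at row 4
Move 3: X drops in col 6, lands at row 4
Move 4: O drops in col 6, lands at row 3
Move 5: X drops in col 2, lands at row 4
Move 6: O drops in col 6, lands at row 2
Move 7: X drops in col 1, lands at row 4
Move 8: O drops in col 0, lands at row 3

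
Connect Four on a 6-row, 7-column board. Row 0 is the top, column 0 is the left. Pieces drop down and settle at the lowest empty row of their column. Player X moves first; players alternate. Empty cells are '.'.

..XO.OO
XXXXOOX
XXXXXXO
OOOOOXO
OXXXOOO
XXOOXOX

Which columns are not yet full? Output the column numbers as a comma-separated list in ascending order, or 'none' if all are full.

col 0: top cell = '.' → open
col 1: top cell = '.' → open
col 2: top cell = 'X' → FULL
col 3: top cell = 'O' → FULL
col 4: top cell = '.' → open
col 5: top cell = 'O' → FULL
col 6: top cell = 'O' → FULL

Answer: 0,1,4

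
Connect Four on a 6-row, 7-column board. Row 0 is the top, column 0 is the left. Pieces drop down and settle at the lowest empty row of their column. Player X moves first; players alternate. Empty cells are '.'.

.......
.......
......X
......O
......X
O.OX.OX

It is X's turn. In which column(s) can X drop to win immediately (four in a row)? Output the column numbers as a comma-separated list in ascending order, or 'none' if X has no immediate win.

col 0: drop X → no win
col 1: drop X → no win
col 2: drop X → no win
col 3: drop X → no win
col 4: drop X → no win
col 5: drop X → no win
col 6: drop X → no win

Answer: none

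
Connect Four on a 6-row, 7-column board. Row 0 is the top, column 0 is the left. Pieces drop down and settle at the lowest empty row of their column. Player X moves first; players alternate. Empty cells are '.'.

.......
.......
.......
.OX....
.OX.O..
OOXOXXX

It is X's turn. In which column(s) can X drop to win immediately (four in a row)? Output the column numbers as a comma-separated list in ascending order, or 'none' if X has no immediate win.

col 0: drop X → no win
col 1: drop X → no win
col 2: drop X → WIN!
col 3: drop X → no win
col 4: drop X → no win
col 5: drop X → no win
col 6: drop X → no win

Answer: 2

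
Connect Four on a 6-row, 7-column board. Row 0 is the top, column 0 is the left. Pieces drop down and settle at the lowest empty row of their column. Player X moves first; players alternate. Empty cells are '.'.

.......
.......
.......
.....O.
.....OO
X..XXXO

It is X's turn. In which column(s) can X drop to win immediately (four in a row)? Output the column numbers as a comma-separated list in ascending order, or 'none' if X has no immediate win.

col 0: drop X → no win
col 1: drop X → no win
col 2: drop X → WIN!
col 3: drop X → no win
col 4: drop X → no win
col 5: drop X → no win
col 6: drop X → no win

Answer: 2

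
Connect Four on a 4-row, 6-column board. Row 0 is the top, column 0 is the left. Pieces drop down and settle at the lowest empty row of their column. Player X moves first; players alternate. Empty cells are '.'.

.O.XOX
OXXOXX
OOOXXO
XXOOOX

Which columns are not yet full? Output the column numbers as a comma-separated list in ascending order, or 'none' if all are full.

col 0: top cell = '.' → open
col 1: top cell = 'O' → FULL
col 2: top cell = '.' → open
col 3: top cell = 'X' → FULL
col 4: top cell = 'O' → FULL
col 5: top cell = 'X' → FULL

Answer: 0,2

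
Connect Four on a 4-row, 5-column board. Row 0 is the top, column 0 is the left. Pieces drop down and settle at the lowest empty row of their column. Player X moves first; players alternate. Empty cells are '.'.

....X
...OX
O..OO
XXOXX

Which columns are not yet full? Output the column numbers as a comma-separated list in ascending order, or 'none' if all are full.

Answer: 0,1,2,3

Derivation:
col 0: top cell = '.' → open
col 1: top cell = '.' → open
col 2: top cell = '.' → open
col 3: top cell = '.' → open
col 4: top cell = 'X' → FULL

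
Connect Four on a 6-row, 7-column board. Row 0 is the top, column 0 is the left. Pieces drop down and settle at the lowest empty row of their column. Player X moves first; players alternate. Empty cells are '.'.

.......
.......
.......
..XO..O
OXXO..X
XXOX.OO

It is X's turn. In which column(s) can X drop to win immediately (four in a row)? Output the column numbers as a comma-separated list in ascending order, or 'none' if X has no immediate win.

Answer: 3

Derivation:
col 0: drop X → no win
col 1: drop X → no win
col 2: drop X → no win
col 3: drop X → WIN!
col 4: drop X → no win
col 5: drop X → no win
col 6: drop X → no win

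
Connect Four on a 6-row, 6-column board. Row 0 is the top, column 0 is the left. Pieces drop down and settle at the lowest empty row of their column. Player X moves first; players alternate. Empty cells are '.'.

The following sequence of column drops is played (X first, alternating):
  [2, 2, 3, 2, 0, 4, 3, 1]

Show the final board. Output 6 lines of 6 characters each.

Answer: ......
......
......
..O...
..OX..
XOXXO.

Derivation:
Move 1: X drops in col 2, lands at row 5
Move 2: O drops in col 2, lands at row 4
Move 3: X drops in col 3, lands at row 5
Move 4: O drops in col 2, lands at row 3
Move 5: X drops in col 0, lands at row 5
Move 6: O drops in col 4, lands at row 5
Move 7: X drops in col 3, lands at row 4
Move 8: O drops in col 1, lands at row 5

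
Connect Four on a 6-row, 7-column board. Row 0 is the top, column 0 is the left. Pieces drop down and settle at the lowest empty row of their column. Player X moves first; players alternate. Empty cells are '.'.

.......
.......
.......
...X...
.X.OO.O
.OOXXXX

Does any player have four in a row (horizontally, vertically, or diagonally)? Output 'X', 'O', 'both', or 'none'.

X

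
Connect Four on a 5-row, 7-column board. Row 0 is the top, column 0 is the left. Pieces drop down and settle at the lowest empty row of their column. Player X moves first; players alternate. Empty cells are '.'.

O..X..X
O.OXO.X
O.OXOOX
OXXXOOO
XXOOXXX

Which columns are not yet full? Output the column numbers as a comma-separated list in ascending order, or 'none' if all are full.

Answer: 1,2,4,5

Derivation:
col 0: top cell = 'O' → FULL
col 1: top cell = '.' → open
col 2: top cell = '.' → open
col 3: top cell = 'X' → FULL
col 4: top cell = '.' → open
col 5: top cell = '.' → open
col 6: top cell = 'X' → FULL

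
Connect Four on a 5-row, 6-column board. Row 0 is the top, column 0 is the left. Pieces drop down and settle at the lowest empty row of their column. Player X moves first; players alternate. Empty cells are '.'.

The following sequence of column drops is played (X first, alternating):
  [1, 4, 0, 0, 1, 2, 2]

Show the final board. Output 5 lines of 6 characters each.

Answer: ......
......
......
OXX...
XXO.O.

Derivation:
Move 1: X drops in col 1, lands at row 4
Move 2: O drops in col 4, lands at row 4
Move 3: X drops in col 0, lands at row 4
Move 4: O drops in col 0, lands at row 3
Move 5: X drops in col 1, lands at row 3
Move 6: O drops in col 2, lands at row 4
Move 7: X drops in col 2, lands at row 3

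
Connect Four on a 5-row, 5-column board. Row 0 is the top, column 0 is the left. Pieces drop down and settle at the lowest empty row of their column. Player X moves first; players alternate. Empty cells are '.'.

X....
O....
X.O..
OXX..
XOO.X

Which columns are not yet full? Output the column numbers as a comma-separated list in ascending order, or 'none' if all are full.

Answer: 1,2,3,4

Derivation:
col 0: top cell = 'X' → FULL
col 1: top cell = '.' → open
col 2: top cell = '.' → open
col 3: top cell = '.' → open
col 4: top cell = '.' → open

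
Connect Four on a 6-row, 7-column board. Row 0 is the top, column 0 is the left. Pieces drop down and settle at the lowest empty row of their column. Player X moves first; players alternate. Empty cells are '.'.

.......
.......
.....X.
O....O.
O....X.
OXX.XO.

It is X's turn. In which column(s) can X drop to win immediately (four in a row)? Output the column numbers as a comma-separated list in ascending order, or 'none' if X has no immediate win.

col 0: drop X → no win
col 1: drop X → no win
col 2: drop X → no win
col 3: drop X → WIN!
col 4: drop X → no win
col 5: drop X → no win
col 6: drop X → no win

Answer: 3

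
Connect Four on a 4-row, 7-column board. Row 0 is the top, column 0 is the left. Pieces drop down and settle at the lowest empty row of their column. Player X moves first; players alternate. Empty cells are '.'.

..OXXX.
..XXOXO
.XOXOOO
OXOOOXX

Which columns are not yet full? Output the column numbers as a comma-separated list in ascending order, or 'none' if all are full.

col 0: top cell = '.' → open
col 1: top cell = '.' → open
col 2: top cell = 'O' → FULL
col 3: top cell = 'X' → FULL
col 4: top cell = 'X' → FULL
col 5: top cell = 'X' → FULL
col 6: top cell = '.' → open

Answer: 0,1,6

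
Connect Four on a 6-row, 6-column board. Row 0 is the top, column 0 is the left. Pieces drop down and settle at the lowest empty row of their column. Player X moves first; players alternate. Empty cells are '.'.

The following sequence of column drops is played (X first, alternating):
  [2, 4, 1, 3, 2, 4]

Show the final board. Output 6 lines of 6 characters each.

Move 1: X drops in col 2, lands at row 5
Move 2: O drops in col 4, lands at row 5
Move 3: X drops in col 1, lands at row 5
Move 4: O drops in col 3, lands at row 5
Move 5: X drops in col 2, lands at row 4
Move 6: O drops in col 4, lands at row 4

Answer: ......
......
......
......
..X.O.
.XXOO.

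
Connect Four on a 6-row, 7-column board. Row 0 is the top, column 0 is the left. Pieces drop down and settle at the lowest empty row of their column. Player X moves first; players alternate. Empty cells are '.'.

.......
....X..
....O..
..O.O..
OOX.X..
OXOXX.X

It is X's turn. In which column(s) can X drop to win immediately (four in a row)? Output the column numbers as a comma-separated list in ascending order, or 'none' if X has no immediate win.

Answer: 5

Derivation:
col 0: drop X → no win
col 1: drop X → no win
col 2: drop X → no win
col 3: drop X → no win
col 4: drop X → no win
col 5: drop X → WIN!
col 6: drop X → no win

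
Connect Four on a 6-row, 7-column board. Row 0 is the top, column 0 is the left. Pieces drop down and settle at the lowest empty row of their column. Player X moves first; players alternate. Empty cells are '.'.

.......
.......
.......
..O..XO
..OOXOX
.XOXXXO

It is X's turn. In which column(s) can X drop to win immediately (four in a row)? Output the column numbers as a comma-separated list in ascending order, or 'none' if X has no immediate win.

col 0: drop X → no win
col 1: drop X → no win
col 2: drop X → no win
col 3: drop X → no win
col 4: drop X → no win
col 5: drop X → no win
col 6: drop X → WIN!

Answer: 6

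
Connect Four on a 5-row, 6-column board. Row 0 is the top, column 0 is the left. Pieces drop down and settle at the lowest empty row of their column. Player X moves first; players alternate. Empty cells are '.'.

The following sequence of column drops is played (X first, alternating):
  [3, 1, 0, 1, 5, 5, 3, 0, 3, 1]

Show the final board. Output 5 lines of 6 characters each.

Move 1: X drops in col 3, lands at row 4
Move 2: O drops in col 1, lands at row 4
Move 3: X drops in col 0, lands at row 4
Move 4: O drops in col 1, lands at row 3
Move 5: X drops in col 5, lands at row 4
Move 6: O drops in col 5, lands at row 3
Move 7: X drops in col 3, lands at row 3
Move 8: O drops in col 0, lands at row 3
Move 9: X drops in col 3, lands at row 2
Move 10: O drops in col 1, lands at row 2

Answer: ......
......
.O.X..
OO.X.O
XO.X.X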